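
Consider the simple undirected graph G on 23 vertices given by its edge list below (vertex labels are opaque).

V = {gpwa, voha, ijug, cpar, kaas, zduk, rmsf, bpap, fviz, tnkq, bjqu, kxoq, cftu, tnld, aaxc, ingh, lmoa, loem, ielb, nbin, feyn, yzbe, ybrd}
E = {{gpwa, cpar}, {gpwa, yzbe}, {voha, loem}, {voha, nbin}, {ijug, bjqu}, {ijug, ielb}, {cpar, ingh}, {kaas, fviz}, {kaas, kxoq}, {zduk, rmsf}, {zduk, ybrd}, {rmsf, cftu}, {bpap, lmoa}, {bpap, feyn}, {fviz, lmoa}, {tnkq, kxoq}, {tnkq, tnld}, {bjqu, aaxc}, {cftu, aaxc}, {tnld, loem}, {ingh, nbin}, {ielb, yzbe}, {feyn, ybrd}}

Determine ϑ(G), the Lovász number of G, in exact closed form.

23*cos(pi/23)/(cos(pi/23) + 1)

deg(bjqu) = 2; N(bjqu) = {ijug, aaxc}.
deg(ielb) = 2; N(ielb) = {ijug, yzbe}.
N(ingh) = {cpar, nbin}, |N(ingh)| = 2.
deg(nbin) = 2; N(nbin) = {voha, ingh}.
2-regular, N=23; a single 23-cycle (edge-transitive).
The 12 distinct eigenvalues: [2.0, 1.92583, 1.70884, 1.36511, 0.92013, 0.40691, -0.13648, -0.66976, -1.15336, -1.55142, -1.83442, -1.98137].
λ_max=2, λ_min=-2*cos(pi/23); ϑ = −23·λ_min/(λ_max−λ_min) = 23*cos(pi/23)/(cos(pi/23) + 1).
= 11.44619361… (decimal).
Lovász sandwich 11 ≤ 23*cos(pi/23)/(cos(pi/23) + 1) ≤ 12: both strict.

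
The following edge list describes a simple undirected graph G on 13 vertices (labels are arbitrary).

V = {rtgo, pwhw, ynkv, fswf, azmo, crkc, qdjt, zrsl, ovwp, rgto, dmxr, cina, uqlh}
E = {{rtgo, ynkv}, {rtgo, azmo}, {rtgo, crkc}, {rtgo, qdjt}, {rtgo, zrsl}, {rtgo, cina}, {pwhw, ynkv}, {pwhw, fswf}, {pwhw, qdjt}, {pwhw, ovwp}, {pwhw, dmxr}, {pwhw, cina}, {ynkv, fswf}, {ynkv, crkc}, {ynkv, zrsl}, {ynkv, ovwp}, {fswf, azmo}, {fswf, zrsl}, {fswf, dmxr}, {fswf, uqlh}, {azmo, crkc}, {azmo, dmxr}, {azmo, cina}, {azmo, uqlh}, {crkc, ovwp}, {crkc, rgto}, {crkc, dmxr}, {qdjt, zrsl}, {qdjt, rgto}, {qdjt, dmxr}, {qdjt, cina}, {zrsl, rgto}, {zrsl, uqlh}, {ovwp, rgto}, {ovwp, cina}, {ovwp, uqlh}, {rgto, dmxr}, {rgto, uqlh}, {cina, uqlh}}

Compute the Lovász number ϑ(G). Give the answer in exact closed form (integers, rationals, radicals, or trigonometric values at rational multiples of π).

sqrt(13)

Vertex fswf has 6 neighbors: pwhw, ynkv, azmo, zrsl, dmxr, uqlh.
Vertex qdjt has 6 neighbors: rtgo, pwhw, zrsl, rgto, dmxr, cina.
N(dmxr) = {pwhw, fswf, azmo, crkc, qdjt, rgto}, |N(dmxr)| = 6.
N(azmo) = {rtgo, fswf, crkc, dmxr, cina, uqlh}, |N(azmo)| = 6.
G on 13 vertices is 6-regular; strongly regular (13,6,2,3).
The 3 distinct eigenvalues: [6.0, 1.303, -2.303].
With N=13: ϑ(G) = 13·(-(-sqrt(13)/2 - 1/2))/(6−(-sqrt(13)/2 - 1/2)) = sqrt(13).
≈ 3.60555 (to 5 d.p.).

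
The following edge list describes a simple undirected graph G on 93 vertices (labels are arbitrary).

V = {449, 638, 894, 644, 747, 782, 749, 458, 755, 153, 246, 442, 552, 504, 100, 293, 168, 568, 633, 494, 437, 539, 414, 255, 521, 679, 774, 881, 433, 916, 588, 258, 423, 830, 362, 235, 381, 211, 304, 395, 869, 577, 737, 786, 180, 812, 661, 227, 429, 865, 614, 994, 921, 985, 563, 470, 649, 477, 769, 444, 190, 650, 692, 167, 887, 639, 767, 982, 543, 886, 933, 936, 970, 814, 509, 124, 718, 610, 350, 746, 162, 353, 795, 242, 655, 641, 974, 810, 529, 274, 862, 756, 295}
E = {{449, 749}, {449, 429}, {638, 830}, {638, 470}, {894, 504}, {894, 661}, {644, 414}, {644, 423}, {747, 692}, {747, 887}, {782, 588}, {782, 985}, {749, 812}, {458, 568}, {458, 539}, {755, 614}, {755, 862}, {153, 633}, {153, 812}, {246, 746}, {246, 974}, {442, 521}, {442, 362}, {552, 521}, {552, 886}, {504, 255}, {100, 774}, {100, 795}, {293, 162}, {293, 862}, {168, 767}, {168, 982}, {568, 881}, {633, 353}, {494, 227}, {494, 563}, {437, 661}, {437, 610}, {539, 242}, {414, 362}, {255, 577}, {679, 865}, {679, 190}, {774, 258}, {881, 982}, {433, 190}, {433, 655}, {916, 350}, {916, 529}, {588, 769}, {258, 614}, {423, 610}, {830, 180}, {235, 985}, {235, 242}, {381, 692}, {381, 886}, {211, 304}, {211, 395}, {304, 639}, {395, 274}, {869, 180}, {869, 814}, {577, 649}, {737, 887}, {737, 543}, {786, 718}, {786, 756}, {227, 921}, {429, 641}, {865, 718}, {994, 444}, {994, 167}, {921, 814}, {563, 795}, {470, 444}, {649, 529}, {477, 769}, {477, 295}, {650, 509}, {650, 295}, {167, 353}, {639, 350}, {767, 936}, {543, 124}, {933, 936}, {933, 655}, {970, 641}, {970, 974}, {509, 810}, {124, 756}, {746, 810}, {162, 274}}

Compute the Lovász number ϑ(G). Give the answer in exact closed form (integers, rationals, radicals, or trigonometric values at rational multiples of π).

N(521) = {442, 552}, |N(521)| = 2.
deg(749) = 2; N(749) = {449, 812}.
deg(255) = 2; N(255) = {504, 577}.
N(293) = {162, 862}, |N(293)| = 2.
G on 93 vertices is 2-regular; a single 93-cycle (edge-transitive).
The 47 distinct eigenvalues: [2.0, 1.9954, 1.9818, 1.9591, 1.9274, 1.887, 1.8379, 1.7805, 1.7149, 1.6415, 1.5606, 1.4727, 1.3779, 1.2769, 1.1701, 1.0579, 0.9409, 0.8196, 0.6946, 0.5664, 0.4356, 0.3029, 0.1687, 0.0338, -0.1013, -0.2359, -0.3695, -0.5013, -0.6309, -0.7576, -0.8808, -1.0, -1.1146, -1.2242, -1.3282, -1.4261, -1.5175, -1.602, -1.6792, -1.7487, -1.8102, -1.8635, -1.9083, -1.9443, -1.9715, -1.9897, -1.9989].
With N=93: ϑ(G) = 93·(-(-1)*2*cos(pi/93))/(2−(-2*cos(pi/93))) = 93*cos(pi/93)/(cos(pi/93) + 1).
ϑ(G) ≈ 46.4867.
Lovász sandwich 46 ≤ 93*cos(pi/93)/(cos(pi/93) + 1) ≤ 47: both strict.

93*cos(pi/93)/(cos(pi/93) + 1)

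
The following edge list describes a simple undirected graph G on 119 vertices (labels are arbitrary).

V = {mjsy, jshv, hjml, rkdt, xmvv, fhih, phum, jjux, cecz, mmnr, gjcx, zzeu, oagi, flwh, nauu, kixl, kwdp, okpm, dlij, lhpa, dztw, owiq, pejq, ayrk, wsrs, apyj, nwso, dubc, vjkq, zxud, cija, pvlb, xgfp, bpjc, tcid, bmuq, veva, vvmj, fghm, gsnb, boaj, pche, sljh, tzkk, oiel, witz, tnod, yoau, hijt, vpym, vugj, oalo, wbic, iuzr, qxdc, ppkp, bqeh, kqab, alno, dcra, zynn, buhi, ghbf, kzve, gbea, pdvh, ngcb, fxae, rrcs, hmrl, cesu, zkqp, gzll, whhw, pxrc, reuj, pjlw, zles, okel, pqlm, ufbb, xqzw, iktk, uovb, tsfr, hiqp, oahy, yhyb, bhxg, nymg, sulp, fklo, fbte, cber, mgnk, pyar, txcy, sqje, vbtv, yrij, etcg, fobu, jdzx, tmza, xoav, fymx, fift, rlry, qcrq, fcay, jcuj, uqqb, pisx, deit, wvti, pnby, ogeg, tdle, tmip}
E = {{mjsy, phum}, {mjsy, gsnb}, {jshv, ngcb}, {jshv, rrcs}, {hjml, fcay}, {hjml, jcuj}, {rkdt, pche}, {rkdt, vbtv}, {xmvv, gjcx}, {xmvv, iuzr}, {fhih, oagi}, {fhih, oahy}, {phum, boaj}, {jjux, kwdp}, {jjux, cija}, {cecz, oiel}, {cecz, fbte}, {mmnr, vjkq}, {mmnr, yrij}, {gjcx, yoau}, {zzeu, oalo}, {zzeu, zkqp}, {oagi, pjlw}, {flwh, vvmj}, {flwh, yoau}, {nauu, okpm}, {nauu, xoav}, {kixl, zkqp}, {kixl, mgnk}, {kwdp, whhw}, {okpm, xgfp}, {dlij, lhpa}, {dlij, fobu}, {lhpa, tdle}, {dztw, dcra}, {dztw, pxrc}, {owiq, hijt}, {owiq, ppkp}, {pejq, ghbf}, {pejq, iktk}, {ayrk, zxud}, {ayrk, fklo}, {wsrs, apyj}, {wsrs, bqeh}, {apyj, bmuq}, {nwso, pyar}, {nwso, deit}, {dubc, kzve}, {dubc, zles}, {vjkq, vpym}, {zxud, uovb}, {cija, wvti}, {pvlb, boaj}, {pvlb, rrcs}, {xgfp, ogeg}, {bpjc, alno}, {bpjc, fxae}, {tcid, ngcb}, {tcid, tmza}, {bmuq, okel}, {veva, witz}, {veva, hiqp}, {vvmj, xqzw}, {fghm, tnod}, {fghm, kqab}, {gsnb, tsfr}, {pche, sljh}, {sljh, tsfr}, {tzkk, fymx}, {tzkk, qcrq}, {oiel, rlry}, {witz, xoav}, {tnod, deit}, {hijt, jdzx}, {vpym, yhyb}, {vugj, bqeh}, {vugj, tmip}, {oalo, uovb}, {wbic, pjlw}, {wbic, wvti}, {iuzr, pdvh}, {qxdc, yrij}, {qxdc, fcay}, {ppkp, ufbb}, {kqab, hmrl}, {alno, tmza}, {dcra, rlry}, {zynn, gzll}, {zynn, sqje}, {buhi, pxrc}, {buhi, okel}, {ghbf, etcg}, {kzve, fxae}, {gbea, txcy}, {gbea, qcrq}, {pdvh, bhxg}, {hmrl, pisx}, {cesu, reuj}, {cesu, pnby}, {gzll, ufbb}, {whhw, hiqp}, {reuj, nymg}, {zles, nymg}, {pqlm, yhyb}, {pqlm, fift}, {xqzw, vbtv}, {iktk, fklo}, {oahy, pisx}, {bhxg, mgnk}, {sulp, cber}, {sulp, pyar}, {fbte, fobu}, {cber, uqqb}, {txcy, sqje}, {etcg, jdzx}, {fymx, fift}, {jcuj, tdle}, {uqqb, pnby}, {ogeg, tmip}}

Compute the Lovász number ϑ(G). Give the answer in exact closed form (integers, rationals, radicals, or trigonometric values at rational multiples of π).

119*cos(pi/119)/(cos(pi/119) + 1)

Vertex etcg has 2 neighbors: ghbf, jdzx.
N(nymg) = {reuj, zles}, |N(nymg)| = 2.
deg(fcay) = 2; N(fcay) = {hjml, qxdc}.
deg(pyar) = 2; N(pyar) = {nwso, sulp}.
119-vertex 2-regular graph: connected 2-regular on 119 ⇒ C_{119}.
spec(A) ≈ [2.0, 1.997, 1.989, 1.975, 1.956, 1.931, 1.9, 1.865, 1.824, 1.778, 1.728, 1.672, 1.612, 1.547, 1.478, 1.405, 1.328, 1.247, 1.163, 1.075, 0.985, 0.891, 0.796, 0.698, 0.598, 0.496, 0.393, 0.289, 0.185, 0.079, -0.026, -0.132, -0.237, -0.342, -0.445, -0.547, -0.648, -0.747, -0.844, -0.938, -1.03, -1.119, -1.205, -1.288, -1.367, -1.442, -1.513, -1.58, -1.642, -1.7, -1.754, -1.802, -1.845, -1.883, -1.916, -1.944, -1.966, -1.983, -1.994, -1.999] (distinct, 3 d.p.).
With N=119: ϑ(G) = 119·(-(-1)*2*cos(pi/119))/(2−(-2*cos(pi/119))) = 119*cos(pi/119)/(cos(pi/119) + 1).
= 59.489632… (decimal).
Sandwich: α(G)=59 ≤ ϑ(G)=119*cos(pi/119)/(cos(pi/119) + 1) ≤ χ(Ḡ)=60 (both strict).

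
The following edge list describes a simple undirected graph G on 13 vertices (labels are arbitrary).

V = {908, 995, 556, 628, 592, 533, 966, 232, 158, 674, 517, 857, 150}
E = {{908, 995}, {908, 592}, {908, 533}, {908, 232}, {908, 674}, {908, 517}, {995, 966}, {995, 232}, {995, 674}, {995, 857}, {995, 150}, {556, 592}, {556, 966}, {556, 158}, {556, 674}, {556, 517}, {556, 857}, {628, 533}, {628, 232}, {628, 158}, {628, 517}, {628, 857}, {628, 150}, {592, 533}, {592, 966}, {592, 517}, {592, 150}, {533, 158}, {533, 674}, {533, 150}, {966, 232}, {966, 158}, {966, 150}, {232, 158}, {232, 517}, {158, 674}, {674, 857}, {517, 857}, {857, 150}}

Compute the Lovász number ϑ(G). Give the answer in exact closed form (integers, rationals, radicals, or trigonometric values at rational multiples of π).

sqrt(13)

N(592) = {908, 556, 533, 966, 517, 150}, |N(592)| = 6.
deg(533) = 6; N(533) = {908, 628, 592, 158, 674, 150}.
N(966) = {995, 556, 592, 232, 158, 150}, |N(966)| = 6.
deg(857) = 6; N(857) = {995, 556, 628, 674, 517, 150}.
13-vertex 6-regular graph: SR(13,6,2,3) — a Paley graph.
spec(A) ≈ [6.0, 1.303, -2.303] (distinct, 3 d.p.).
Lovász (edge-transitive): ϑ = −13·(-sqrt(13)/2 - 1/2)/((6)−(-sqrt(13)/2 - 1/2)) = sqrt(13).
Numerically 3.605551.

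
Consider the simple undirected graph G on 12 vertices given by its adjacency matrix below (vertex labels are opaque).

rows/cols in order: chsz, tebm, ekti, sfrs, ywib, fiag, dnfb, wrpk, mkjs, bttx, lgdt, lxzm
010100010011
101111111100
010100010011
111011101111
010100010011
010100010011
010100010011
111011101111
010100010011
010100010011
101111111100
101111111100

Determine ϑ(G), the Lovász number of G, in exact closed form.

7

N(fiag) = {tebm, sfrs, wrpk, lgdt, lxzm}, |N(fiag)| = 5.
deg(ywib) = 5; N(ywib) = {tebm, sfrs, wrpk, lgdt, lxzm}.
Vertex tebm has 9 neighbors: chsz, ekti, sfrs, ywib, fiag, dnfb, wrpk, mkjs, bttx.
deg(chsz) = 5; N(chsz) = {tebm, sfrs, wrpk, lgdt, lxzm}.
K_{7,3,2} (perfect); ϑ(G) = α(G) = max{7,3,2} = 7.
ϑ(G) ≈ 7.0000.
Lovász sandwich 7 ≤ 7 ≤ 7: collapsed.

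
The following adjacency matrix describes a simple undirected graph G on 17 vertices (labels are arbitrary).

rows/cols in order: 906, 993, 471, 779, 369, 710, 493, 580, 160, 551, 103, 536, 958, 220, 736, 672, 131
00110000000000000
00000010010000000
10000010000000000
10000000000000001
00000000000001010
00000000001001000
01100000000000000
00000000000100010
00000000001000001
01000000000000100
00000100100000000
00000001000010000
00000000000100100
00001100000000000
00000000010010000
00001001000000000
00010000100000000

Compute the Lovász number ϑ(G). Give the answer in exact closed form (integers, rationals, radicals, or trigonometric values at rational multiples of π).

deg(160) = 2; N(160) = {103, 131}.
N(906) = {471, 779}, |N(906)| = 2.
N(471) = {906, 493}, |N(471)| = 2.
Vertex 551 has 2 neighbors: 993, 736.
Regular of degree 2 on 17 vertices: connected 2-regular on 17 ⇒ C_{17}.
The 9 distinct eigenvalues: [2.0, 1.865, 1.478, 0.891, 0.185, -0.547, -1.205, -1.7, -1.966].
ϑ = −N·λ_min/(λ_max−λ_min) = −17·(-2*cos(pi/17))/(2−(-2*cos(pi/17))) = 17*cos(pi/17)/(cos(pi/17) + 1).
ϑ(G) ≈ 8.42701431.
α=8, χ(Ḡ)=9; ϑ=17*cos(pi/17)/(cos(pi/17) + 1) lies between (both strict).

17*cos(pi/17)/(cos(pi/17) + 1)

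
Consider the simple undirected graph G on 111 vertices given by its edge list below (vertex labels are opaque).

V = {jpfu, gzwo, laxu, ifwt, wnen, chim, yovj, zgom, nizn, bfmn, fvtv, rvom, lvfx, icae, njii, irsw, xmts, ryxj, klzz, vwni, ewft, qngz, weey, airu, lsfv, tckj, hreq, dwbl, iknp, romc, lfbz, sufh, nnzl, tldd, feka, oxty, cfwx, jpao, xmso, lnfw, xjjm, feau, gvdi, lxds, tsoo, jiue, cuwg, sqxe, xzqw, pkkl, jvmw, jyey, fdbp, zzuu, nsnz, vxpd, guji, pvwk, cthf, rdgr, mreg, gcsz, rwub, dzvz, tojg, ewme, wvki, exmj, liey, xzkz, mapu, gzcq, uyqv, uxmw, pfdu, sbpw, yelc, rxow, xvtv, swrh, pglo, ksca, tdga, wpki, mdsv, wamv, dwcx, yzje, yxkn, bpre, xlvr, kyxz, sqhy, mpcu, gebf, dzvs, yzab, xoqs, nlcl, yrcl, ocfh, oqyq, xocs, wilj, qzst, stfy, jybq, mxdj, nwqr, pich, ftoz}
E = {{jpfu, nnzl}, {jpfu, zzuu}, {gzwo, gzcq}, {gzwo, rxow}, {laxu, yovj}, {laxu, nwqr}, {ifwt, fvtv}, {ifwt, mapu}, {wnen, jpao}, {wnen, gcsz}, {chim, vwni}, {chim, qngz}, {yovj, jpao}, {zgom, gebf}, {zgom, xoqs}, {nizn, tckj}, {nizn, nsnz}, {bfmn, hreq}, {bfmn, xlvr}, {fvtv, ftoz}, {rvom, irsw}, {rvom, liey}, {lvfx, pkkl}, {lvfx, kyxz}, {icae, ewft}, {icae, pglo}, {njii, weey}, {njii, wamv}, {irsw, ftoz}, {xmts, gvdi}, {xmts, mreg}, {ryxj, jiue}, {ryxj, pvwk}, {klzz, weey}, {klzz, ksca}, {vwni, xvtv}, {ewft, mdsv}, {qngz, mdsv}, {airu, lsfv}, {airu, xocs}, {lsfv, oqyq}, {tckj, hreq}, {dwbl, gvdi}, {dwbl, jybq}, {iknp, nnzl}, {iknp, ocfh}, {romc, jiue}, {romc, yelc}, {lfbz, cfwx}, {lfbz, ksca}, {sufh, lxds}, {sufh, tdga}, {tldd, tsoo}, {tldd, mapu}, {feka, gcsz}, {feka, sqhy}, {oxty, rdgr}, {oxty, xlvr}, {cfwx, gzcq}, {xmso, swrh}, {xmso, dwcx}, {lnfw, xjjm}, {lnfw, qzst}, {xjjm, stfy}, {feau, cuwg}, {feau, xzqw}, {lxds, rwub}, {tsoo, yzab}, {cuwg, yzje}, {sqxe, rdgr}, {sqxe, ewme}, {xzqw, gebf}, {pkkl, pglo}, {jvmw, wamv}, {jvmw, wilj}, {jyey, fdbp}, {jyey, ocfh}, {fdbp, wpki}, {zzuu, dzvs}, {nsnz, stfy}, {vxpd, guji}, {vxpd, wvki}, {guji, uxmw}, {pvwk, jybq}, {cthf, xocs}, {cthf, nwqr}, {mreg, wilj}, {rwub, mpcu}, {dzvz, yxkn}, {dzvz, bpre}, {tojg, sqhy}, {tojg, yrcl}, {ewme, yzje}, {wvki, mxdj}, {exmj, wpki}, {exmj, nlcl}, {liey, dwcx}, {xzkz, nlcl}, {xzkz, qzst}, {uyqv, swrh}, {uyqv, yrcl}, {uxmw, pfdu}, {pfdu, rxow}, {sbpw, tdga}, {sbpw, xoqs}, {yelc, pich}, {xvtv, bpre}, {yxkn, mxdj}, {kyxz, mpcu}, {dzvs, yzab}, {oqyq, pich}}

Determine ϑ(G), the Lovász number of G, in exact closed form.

Vertex jyey has 2 neighbors: fdbp, ocfh.
Vertex wvki has 2 neighbors: vxpd, mxdj.
N(sqhy) = {feka, tojg}, |N(sqhy)| = 2.
N(ifwt) = {fvtv, mapu}, |N(ifwt)| = 2.
2-regular, N=111; a single 111-cycle (edge-transitive).
spec(A) ≈ [2.0, 1.9968, 1.9872, 1.97123, 1.94895, 1.92043, 1.88575, 1.84504, 1.79841, 1.74603, 1.68805, 1.62466, 1.55607, 1.4825, 1.40417, 1.32135, 1.23429, 1.14329, 1.04861, 0.95058, 0.84951, 0.74571, 0.63953, 0.53129, 0.42136, 0.31007, 0.19779, 0.08488, -0.0283, -0.1414, -0.25404, -0.36586, -0.47652, -0.58565, -0.6929, -0.79793, -0.90041, -1.0, -1.09639, -1.18927, -1.27833, -1.36331, -1.44391, -1.51989, -1.591, -1.65702, -1.71773, -1.77293, -1.82246, -1.86614, -1.90385, -1.93547, -1.96088, -1.98001, -1.99279, -1.9992] (distinct, 5 d.p.).
Lovász (edge-transitive): ϑ = −111·(-2*cos(pi/111))/((2)−(-2*cos(pi/111))) = 111*cos(pi/111)/(cos(pi/111) + 1).
≈ 55.48888 (to 5 d.p.).
Check 55 ≤ 111*cos(pi/111)/(cos(pi/111) + 1) ≤ 56: both strict.

111*cos(pi/111)/(cos(pi/111) + 1)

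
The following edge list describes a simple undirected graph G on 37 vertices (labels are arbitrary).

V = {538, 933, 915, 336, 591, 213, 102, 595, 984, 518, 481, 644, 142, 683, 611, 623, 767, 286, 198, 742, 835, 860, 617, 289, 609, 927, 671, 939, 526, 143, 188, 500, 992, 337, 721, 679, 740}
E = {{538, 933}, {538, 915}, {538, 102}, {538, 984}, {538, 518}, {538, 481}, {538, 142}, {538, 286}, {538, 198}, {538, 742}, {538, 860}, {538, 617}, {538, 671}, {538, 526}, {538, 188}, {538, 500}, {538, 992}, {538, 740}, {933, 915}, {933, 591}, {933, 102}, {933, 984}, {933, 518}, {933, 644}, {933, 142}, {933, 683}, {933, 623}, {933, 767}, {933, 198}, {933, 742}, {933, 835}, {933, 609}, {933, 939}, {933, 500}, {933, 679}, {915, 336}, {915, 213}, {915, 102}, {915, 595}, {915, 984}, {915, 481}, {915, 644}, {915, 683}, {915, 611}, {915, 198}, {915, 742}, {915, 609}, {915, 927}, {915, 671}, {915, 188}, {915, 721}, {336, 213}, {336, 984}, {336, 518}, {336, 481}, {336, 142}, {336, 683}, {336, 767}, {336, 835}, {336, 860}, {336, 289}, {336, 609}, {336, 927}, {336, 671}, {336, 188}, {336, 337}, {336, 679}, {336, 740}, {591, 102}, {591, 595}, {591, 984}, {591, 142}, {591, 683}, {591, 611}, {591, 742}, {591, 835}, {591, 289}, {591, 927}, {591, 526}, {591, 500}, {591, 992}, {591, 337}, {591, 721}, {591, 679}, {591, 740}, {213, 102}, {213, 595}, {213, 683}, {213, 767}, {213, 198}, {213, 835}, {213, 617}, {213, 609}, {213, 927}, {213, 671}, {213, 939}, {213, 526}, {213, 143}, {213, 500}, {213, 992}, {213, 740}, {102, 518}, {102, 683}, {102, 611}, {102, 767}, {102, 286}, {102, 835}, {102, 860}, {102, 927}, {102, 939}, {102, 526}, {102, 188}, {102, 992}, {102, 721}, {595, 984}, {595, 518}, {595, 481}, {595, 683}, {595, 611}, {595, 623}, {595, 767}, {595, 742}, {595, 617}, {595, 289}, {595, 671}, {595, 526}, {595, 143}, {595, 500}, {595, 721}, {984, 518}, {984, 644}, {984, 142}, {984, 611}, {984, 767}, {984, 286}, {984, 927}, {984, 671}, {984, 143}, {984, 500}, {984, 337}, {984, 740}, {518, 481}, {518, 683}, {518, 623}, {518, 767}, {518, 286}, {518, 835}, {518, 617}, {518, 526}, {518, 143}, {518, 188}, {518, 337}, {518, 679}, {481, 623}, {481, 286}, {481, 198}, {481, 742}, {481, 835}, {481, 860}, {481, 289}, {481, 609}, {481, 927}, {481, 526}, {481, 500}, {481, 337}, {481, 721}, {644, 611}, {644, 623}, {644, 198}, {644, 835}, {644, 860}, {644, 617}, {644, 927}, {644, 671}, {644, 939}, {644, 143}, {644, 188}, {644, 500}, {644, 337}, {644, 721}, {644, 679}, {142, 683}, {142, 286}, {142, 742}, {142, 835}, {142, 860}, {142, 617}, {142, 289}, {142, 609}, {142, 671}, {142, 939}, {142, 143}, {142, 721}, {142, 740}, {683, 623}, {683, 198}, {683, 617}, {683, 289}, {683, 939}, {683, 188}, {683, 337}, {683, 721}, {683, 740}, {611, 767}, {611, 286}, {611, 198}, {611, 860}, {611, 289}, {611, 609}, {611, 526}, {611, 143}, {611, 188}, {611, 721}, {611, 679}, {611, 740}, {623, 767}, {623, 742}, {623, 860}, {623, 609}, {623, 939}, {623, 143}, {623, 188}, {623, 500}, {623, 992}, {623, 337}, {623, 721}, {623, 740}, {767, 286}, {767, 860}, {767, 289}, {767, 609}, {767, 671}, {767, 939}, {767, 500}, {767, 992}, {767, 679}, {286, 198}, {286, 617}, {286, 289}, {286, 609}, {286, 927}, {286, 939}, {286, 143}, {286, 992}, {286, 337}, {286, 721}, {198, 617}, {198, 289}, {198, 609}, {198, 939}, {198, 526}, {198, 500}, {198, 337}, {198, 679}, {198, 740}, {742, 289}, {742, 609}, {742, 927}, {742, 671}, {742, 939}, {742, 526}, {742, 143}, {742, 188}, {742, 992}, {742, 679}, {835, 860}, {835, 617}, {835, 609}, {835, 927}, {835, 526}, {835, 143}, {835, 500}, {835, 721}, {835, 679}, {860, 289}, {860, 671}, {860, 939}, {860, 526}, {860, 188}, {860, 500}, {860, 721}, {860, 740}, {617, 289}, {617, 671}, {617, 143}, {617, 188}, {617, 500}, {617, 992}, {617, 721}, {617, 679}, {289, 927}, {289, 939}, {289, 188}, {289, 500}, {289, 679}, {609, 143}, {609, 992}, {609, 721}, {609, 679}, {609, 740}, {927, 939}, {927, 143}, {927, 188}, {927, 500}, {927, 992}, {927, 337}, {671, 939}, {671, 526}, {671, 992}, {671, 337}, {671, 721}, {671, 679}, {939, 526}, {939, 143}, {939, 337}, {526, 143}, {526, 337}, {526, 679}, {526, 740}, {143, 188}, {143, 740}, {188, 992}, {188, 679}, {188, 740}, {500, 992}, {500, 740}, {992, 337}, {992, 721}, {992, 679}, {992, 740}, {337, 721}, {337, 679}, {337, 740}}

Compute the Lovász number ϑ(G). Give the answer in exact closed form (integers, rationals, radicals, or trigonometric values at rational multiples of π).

Vertex 683 has 18 neighbors: 933, 915, 336, 591, 213, 102, 595, 518, 142, 623, 198, 617, 289, 939, 188, 337, 721, 740.
deg(933) = 18; N(933) = {538, 915, 591, 102, 984, 518, 644, 142, 683, 623, 767, 198, 742, 835, 609, 939, 500, 679}.
Vertex 609 has 18 neighbors: 933, 915, 336, 213, 481, 142, 611, 623, 767, 286, 198, 742, 835, 143, 992, 721, 679, 740.
N(860) = {538, 336, 102, 481, 644, 142, 611, 623, 767, 835, 289, 671, 939, 526, 188, 500, 721, 740}, |N(860)| = 18.
18-regular, N=37; strongly regular (37,18,8,9).
The 3 distinct eigenvalues: [18.0, 2.54138, -3.54138].
Lovász: ϑ = −37(-sqrt(37)/2 - 1/2)/(18+-(-sqrt(37)/2 - 1/2)) = sqrt(37).
= 6.0828… (decimal).

sqrt(37)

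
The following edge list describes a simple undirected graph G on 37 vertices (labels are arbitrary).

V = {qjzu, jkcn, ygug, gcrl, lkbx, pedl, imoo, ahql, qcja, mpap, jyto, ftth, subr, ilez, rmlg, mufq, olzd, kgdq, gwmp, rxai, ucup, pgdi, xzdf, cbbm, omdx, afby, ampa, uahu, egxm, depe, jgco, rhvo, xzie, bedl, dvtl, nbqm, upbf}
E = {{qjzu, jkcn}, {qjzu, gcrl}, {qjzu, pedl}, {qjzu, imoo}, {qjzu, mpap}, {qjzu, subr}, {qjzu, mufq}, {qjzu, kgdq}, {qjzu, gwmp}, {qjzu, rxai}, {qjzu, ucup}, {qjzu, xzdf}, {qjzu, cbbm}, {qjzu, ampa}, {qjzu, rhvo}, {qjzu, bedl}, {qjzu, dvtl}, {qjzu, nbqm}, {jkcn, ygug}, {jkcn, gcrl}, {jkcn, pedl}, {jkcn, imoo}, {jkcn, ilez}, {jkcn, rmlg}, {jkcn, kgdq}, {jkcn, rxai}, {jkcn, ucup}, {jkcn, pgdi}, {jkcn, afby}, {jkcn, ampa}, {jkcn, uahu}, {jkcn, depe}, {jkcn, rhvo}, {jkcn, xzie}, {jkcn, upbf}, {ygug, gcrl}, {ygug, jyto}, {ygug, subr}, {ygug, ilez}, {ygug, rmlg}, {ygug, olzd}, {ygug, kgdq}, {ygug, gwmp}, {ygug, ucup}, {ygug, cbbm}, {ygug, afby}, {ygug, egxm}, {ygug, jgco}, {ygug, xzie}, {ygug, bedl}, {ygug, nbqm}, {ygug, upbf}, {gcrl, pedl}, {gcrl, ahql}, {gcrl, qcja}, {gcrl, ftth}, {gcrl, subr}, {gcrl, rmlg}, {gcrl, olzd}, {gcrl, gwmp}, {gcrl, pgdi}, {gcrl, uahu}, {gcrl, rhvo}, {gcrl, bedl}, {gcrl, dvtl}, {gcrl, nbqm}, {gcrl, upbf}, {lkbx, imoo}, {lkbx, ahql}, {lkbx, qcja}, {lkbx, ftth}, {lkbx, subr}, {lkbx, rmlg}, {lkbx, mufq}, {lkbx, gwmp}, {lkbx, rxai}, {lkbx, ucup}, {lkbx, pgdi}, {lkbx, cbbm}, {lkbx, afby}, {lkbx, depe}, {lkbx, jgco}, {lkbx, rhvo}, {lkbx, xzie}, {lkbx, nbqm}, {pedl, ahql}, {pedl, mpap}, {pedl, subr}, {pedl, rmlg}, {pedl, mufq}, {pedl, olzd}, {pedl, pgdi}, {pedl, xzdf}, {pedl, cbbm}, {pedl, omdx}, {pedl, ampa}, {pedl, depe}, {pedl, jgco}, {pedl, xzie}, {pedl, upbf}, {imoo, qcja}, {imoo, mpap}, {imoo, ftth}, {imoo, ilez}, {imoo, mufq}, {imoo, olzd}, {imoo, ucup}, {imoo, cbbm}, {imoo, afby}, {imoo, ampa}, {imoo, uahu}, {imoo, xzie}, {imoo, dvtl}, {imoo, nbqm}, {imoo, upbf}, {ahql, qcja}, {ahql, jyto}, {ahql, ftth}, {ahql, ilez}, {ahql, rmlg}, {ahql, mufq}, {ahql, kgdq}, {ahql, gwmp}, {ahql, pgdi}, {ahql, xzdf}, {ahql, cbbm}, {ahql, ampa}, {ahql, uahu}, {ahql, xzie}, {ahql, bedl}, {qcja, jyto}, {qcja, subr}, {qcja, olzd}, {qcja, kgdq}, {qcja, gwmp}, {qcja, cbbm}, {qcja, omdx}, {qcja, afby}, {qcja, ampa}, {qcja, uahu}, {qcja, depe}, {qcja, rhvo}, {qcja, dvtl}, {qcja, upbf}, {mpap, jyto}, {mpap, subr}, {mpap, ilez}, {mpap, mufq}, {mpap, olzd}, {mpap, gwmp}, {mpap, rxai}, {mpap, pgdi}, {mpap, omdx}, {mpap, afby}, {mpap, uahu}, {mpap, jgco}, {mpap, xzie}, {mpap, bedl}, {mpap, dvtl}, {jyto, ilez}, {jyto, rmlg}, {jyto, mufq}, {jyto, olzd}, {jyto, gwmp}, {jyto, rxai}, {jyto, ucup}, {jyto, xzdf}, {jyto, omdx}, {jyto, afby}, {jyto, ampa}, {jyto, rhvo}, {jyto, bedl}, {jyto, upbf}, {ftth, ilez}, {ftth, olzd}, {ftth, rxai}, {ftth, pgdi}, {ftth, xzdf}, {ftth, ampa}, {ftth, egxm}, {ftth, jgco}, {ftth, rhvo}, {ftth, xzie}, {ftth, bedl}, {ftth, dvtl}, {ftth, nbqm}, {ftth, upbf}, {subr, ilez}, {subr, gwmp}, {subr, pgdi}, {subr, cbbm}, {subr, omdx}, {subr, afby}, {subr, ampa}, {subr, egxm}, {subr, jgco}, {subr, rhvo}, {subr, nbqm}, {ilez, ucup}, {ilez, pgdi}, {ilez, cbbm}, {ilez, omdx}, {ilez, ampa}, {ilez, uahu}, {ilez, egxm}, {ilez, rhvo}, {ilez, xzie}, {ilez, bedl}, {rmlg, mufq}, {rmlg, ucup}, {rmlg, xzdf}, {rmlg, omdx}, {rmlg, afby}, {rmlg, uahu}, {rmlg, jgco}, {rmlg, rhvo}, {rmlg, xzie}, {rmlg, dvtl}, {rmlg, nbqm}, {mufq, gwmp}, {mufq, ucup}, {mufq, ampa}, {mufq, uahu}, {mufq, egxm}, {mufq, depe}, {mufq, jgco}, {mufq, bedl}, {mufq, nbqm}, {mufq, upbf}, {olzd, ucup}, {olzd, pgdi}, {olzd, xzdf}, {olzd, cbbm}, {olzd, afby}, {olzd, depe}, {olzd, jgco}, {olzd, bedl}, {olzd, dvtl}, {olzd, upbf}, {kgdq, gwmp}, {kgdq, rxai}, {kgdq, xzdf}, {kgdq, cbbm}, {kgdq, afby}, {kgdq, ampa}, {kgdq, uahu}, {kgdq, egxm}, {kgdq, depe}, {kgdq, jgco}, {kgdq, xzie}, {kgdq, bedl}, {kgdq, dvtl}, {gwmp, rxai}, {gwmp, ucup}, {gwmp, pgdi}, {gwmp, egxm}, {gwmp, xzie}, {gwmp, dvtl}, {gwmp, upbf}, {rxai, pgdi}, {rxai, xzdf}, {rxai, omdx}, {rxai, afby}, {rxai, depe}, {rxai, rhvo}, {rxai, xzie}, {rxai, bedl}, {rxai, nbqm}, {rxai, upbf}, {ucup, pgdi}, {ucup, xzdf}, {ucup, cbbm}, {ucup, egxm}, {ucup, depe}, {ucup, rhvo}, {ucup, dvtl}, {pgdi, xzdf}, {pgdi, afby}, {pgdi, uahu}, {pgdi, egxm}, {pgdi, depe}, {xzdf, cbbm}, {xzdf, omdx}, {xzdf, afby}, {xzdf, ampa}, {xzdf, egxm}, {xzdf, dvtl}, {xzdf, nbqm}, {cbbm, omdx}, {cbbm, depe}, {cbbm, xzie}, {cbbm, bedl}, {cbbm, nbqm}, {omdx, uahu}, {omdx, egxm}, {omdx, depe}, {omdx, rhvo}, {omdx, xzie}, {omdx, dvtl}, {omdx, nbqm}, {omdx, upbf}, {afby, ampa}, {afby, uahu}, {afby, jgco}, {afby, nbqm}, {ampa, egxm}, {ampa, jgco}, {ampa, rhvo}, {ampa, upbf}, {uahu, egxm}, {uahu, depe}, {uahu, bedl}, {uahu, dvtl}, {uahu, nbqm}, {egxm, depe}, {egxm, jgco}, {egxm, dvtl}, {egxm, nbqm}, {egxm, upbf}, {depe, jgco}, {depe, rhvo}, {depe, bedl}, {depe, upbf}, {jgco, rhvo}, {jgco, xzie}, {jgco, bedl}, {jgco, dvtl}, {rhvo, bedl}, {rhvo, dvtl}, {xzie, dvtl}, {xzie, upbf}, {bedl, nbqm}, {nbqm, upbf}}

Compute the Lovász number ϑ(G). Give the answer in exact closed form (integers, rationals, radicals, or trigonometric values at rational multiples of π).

deg(omdx) = 18; N(omdx) = {pedl, qcja, mpap, jyto, subr, ilez, rmlg, rxai, xzdf, cbbm, uahu, egxm, depe, rhvo, xzie, dvtl, nbqm, upbf}.
deg(jyto) = 18; N(jyto) = {ygug, ahql, qcja, mpap, ilez, rmlg, mufq, olzd, gwmp, rxai, ucup, xzdf, omdx, afby, ampa, rhvo, bedl, upbf}.
N(subr) = {qjzu, ygug, gcrl, lkbx, pedl, qcja, mpap, ilez, gwmp, pgdi, cbbm, omdx, afby, ampa, egxm, jgco, rhvo, nbqm}, |N(subr)| = 18.
deg(jkcn) = 18; N(jkcn) = {qjzu, ygug, gcrl, pedl, imoo, ilez, rmlg, kgdq, rxai, ucup, pgdi, afby, ampa, uahu, depe, rhvo, xzie, upbf}.
18-regular, N=37; SR(37,18,8,9) — a Paley graph.
The 3 distinct eigenvalues: [18.0, 2.54138, -3.54138].
−37·(-sqrt(37)/2 - 1/2) / ((18)−(-sqrt(37)/2 - 1/2)) = sqrt(37) = ϑ(G).
= 6.0827625… (decimal).

sqrt(37)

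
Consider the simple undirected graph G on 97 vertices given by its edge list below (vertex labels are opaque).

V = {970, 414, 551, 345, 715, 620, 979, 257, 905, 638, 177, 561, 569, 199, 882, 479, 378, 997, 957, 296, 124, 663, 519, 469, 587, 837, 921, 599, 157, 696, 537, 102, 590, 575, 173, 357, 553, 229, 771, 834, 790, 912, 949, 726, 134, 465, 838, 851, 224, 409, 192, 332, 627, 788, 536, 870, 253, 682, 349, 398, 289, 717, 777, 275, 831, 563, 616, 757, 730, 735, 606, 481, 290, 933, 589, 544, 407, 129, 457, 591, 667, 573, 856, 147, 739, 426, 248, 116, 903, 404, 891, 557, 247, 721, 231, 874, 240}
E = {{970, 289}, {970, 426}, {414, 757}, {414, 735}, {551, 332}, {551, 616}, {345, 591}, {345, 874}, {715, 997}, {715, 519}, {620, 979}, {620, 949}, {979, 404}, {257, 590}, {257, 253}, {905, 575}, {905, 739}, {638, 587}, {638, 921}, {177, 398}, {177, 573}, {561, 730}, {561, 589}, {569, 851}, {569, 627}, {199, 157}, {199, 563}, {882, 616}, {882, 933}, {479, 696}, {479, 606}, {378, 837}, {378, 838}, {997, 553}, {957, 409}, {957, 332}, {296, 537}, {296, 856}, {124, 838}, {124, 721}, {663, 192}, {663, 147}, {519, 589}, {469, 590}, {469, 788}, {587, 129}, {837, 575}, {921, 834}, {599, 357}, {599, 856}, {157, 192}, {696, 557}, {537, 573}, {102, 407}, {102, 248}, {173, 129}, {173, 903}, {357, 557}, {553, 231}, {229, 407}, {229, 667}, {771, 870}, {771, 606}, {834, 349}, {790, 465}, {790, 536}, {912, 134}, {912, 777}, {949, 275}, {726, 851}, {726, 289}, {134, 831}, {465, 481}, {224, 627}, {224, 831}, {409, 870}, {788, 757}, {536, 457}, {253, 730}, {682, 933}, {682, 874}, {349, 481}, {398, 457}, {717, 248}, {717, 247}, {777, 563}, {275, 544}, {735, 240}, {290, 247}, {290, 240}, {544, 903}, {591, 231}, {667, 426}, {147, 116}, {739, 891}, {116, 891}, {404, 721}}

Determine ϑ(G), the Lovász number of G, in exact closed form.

deg(457) = 2; N(457) = {536, 398}.
N(739) = {905, 891}, |N(739)| = 2.
deg(591) = 2; N(591) = {345, 231}.
Vertex 551 has 2 neighbors: 332, 616.
2-regular, N=97; connected 2-regular on 97 ⇒ C_{97}.
The 49 distinct eigenvalues: [2.0, 1.996, 1.983, 1.962, 1.933, 1.896, 1.851, 1.798, 1.737, 1.67, 1.595, 1.513, 1.426, 1.332, 1.232, 1.128, 1.019, 0.905, 0.788, 0.667, 0.544, 0.418, 0.29, 0.162, 0.032, -0.097, -0.226, -0.354, -0.481, -0.606, -0.728, -0.847, -0.962, -1.074, -1.181, -1.283, -1.379, -1.47, -1.555, -1.633, -1.704, -1.769, -1.825, -1.874, -1.916, -1.949, -1.974, -1.991, -1.999].
ϑ = −N·λ_min/(λ_max−λ_min) = −97·(-2*cos(pi/97))/(2−(-2*cos(pi/97))) = 97*cos(pi/97)/(cos(pi/97) + 1).
Numerically 48.4872792.
Sandwich: α(G)=48 ≤ ϑ(G)=97*cos(pi/97)/(cos(pi/97) + 1) ≤ χ(Ḡ)=49 (both strict).

97*cos(pi/97)/(cos(pi/97) + 1)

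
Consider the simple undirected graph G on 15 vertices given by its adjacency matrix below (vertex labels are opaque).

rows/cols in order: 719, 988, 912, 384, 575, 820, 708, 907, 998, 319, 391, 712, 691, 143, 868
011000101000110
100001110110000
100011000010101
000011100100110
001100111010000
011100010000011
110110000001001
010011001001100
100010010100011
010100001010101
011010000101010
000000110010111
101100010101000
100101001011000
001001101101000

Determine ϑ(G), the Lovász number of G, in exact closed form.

N(712) = {708, 907, 391, 691, 143, 868}, |N(712)| = 6.
Vertex 912 has 6 neighbors: 719, 575, 820, 391, 691, 868.
N(143) = {719, 384, 820, 998, 391, 712}, |N(143)| = 6.
deg(868) = 6; N(868) = {912, 820, 708, 998, 319, 712}.
Regular of degree 6 on 15 vertices: Kneser K(6,2) on C(6,2)=15 vertices.
spec(A) ≈ [6.0, 1.0, -3.0] (distinct, 3 d.p.).
Lovász: ϑ = −15(-3)/(6+-1*(-3)) = 5.
ϑ(G) ≈ 5.0000000.

5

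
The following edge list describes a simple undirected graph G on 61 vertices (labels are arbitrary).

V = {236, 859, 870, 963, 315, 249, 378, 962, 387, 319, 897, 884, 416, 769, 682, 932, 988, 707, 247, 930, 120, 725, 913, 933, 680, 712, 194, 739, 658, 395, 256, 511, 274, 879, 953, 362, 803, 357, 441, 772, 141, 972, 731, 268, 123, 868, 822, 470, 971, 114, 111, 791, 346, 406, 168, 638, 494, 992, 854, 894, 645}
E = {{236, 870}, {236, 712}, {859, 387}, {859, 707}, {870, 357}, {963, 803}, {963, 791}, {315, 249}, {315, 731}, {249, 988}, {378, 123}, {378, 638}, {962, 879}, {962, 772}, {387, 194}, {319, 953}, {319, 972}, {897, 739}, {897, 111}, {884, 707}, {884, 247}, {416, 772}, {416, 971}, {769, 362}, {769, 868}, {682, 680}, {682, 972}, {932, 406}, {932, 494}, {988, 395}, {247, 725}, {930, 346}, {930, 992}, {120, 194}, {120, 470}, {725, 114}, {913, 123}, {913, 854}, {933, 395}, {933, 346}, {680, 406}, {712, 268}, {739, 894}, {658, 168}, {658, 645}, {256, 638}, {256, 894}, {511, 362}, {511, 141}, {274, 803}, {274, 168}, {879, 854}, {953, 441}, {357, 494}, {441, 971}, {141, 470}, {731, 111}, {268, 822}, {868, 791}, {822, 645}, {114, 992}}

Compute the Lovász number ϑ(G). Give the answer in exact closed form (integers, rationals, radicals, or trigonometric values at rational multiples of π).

deg(268) = 2; N(268) = {712, 822}.
Vertex 387 has 2 neighbors: 859, 194.
deg(772) = 2; N(772) = {962, 416}.
N(658) = {168, 645}, |N(658)| = 2.
G on 61 vertices is 2-regular; a single 61-cycle (edge-transitive).
spec(A) ≈ [2.0, 1.989, 1.958, 1.905, 1.833, 1.741, 1.63, 1.502, 1.359, 1.2, 1.03, 0.848, 0.657, 0.459, 0.257, 0.051, -0.154, -0.359, -0.559, -0.753, -0.94, -1.116, -1.281, -1.432, -1.568, -1.688, -1.789, -1.871, -1.934, -1.976, -1.997] (distinct, 3 d.p.).
With N=61: ϑ(G) = 61·(-(-1)*2*cos(pi/61))/(2−(-2*cos(pi/61))) = 61*cos(pi/61)/(cos(pi/61) + 1).
Numerically 30.479766457.
30 ≤ 61*cos(pi/61)/(cos(pi/61) + 1) ≤ 31: both strict.

61*cos(pi/61)/(cos(pi/61) + 1)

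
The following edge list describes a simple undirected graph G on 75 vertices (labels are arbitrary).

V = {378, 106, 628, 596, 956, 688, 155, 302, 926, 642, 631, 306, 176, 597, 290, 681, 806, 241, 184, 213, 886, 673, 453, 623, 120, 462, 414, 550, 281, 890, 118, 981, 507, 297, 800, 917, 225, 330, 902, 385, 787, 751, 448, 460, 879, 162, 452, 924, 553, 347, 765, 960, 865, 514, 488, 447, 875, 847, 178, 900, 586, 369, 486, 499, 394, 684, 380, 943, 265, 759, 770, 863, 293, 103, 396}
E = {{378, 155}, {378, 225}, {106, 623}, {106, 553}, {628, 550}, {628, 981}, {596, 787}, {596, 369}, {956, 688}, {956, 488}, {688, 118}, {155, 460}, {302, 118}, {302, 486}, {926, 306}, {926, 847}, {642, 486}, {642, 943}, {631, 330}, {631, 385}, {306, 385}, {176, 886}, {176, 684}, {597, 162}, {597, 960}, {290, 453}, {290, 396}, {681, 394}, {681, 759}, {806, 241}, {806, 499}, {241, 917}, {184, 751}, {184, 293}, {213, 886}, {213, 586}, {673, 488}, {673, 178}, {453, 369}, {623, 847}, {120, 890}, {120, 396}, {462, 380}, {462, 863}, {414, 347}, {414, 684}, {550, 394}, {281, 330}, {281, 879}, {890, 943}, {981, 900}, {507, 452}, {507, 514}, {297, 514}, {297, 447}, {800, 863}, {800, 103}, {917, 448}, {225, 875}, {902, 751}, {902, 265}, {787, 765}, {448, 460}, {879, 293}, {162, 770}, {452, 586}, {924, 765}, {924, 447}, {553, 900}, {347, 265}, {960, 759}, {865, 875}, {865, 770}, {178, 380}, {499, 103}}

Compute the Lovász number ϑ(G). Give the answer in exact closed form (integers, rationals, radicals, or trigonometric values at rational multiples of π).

Vertex 290 has 2 neighbors: 453, 396.
N(225) = {378, 875}, |N(225)| = 2.
N(103) = {800, 499}, |N(103)| = 2.
Vertex 631 has 2 neighbors: 330, 385.
deg(v) = 2 for all v (|V|=75); connected 2-regular on 75 ⇒ C_{75}.
The 38 distinct eigenvalues: [2.0, 1.99299, 1.97199, 1.93717, 1.88875, 1.82709, 1.75261, 1.66584, 1.56739, 1.45794, 1.33826, 1.2092, 1.07165, 0.92659, 0.77503, 0.61803, 0.4567, 0.29217, 0.12558, -0.04188, -0.20906, -0.37476, -0.53784, -0.69714, -0.85156, -1.0, -1.14143, -1.27485, -1.39933, -1.51399, -1.61803, -1.71073, -1.79142, -1.85955, -1.91464, -1.9563, -1.98423, -1.99825].
λ_max=2, λ_min=-2*cos(pi/75); ϑ = −75·λ_min/(λ_max−λ_min) = 75*cos(pi/75)/(cos(pi/75) + 1).
Numerically 37.4835.
α=37, χ(Ḡ)=38; ϑ=75*cos(pi/75)/(cos(pi/75) + 1) lies between (both strict).

75*cos(pi/75)/(cos(pi/75) + 1)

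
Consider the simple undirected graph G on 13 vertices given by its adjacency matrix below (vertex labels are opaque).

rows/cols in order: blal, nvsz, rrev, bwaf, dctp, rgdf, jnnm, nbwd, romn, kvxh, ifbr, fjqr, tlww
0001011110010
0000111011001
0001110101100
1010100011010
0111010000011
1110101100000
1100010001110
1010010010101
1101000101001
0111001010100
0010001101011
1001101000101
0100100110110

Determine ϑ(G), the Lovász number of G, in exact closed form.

deg(dctp) = 6; N(dctp) = {nvsz, rrev, bwaf, rgdf, fjqr, tlww}.
deg(bwaf) = 6; N(bwaf) = {blal, rrev, dctp, romn, kvxh, fjqr}.
N(tlww) = {nvsz, dctp, nbwd, romn, ifbr, fjqr}, |N(tlww)| = 6.
Vertex romn has 6 neighbors: blal, nvsz, bwaf, nbwd, kvxh, tlww.
13-vertex 6-regular graph: Paley(13): SR with (k,λ,μ)=(6,2,3).
spec(A) ≈ [6.0, 1.302776, -2.302776] (distinct, 6 d.p.).
With N=13: ϑ(G) = 13·(-(-sqrt(13)/2 - 1/2))/(6−(-sqrt(13)/2 - 1/2)) = sqrt(13).
Numerically 3.605551275.

sqrt(13)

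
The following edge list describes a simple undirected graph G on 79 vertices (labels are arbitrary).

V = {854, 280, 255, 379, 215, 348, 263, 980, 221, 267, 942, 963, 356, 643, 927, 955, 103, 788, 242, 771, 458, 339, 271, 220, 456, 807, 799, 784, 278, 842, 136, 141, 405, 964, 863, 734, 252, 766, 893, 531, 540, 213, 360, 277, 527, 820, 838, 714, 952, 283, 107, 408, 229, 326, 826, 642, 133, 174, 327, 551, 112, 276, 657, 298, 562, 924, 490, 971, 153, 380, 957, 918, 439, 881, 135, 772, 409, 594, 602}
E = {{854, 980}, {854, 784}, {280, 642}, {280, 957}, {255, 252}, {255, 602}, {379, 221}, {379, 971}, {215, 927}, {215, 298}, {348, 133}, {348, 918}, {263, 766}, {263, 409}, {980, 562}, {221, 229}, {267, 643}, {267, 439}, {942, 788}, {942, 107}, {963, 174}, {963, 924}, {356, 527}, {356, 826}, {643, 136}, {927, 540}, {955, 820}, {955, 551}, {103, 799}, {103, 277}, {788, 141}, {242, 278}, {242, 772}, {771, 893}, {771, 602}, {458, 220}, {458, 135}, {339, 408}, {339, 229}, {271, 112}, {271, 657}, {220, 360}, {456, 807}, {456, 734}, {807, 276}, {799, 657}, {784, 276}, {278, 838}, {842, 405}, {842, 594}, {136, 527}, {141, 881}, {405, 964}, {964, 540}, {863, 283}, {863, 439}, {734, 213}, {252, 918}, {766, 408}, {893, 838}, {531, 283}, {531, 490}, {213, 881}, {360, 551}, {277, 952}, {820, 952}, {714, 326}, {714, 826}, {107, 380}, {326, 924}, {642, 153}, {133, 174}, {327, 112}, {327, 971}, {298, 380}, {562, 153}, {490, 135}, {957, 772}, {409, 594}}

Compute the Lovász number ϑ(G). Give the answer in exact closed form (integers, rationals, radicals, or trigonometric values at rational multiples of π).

N(112) = {271, 327}, |N(112)| = 2.
Vertex 229 has 2 neighbors: 221, 339.
deg(174) = 2; N(174) = {963, 133}.
deg(153) = 2; N(153) = {642, 562}.
2-regular, N=79; this is C_{79}, the 79-cycle.
spec(A) ≈ [2.0, 1.993678, 1.974751, 1.943339, 1.89964, 1.843932, 1.776565, 1.697967, 1.608633, 1.509129, 1.400084, 1.282187, 1.156184, 1.022871, 0.883091, 0.737728, 0.587701, 0.433958, 0.277471, 0.11923, -0.039764, -0.198508, -0.355996, -0.511233, -0.663239, -0.811051, -0.953735, -1.09039, -1.22015, -1.342197, -1.455758, -1.560115, -1.654608, -1.738641, -1.811681, -1.873267, -1.92301, -1.960595, -1.985784, -1.998419] (distinct, 6 d.p.).
Lovász (edge-transitive): ϑ = −79·(-2*cos(pi/79))/((2)−(-2*cos(pi/79))) = 79*cos(pi/79)/(cos(pi/79) + 1).
ϑ(G) ≈ 39.4843794.
Check 39 ≤ 79*cos(pi/79)/(cos(pi/79) + 1) ≤ 40: both strict.

79*cos(pi/79)/(cos(pi/79) + 1)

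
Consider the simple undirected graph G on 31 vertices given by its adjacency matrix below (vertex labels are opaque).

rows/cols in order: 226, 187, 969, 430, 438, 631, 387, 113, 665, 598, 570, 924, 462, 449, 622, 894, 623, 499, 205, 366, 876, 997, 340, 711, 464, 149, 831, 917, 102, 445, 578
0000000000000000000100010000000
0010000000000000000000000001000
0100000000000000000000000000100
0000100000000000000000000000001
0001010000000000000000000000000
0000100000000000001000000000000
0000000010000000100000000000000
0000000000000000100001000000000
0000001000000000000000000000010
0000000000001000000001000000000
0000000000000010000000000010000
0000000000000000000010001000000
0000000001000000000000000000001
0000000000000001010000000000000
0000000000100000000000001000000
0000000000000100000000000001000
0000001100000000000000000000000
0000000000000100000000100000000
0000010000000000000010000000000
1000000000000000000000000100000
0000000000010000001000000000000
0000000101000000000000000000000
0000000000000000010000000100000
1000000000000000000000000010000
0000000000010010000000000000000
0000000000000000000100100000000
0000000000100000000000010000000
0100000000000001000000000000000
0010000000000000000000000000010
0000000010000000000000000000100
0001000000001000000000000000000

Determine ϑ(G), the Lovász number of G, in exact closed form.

31*cos(pi/31)/(cos(pi/31) + 1)

Vertex 894 has 2 neighbors: 449, 917.
Vertex 187 has 2 neighbors: 969, 917.
Vertex 102 has 2 neighbors: 969, 445.
deg(340) = 2; N(340) = {499, 149}.
G on 31 vertices is 2-regular; a single 31-cycle (edge-transitive).
The 16 distinct eigenvalues: [2.0, 1.9591, 1.8379, 1.6415, 1.3779, 1.0579, 0.6946, 0.3029, -0.1013, -0.5013, -0.8808, -1.2242, -1.5175, -1.7487, -1.9083, -1.9897].
ϑ = −N·λ_min/(λ_max−λ_min) = −31·(-2*cos(pi/31))/(2−(-2*cos(pi/31))) = 31*cos(pi/31)/(cos(pi/31) + 1).
= 15.46013499… (decimal).
Sandwich: α(G)=15 ≤ ϑ(G)=31*cos(pi/31)/(cos(pi/31) + 1) ≤ χ(Ḡ)=16 (both strict).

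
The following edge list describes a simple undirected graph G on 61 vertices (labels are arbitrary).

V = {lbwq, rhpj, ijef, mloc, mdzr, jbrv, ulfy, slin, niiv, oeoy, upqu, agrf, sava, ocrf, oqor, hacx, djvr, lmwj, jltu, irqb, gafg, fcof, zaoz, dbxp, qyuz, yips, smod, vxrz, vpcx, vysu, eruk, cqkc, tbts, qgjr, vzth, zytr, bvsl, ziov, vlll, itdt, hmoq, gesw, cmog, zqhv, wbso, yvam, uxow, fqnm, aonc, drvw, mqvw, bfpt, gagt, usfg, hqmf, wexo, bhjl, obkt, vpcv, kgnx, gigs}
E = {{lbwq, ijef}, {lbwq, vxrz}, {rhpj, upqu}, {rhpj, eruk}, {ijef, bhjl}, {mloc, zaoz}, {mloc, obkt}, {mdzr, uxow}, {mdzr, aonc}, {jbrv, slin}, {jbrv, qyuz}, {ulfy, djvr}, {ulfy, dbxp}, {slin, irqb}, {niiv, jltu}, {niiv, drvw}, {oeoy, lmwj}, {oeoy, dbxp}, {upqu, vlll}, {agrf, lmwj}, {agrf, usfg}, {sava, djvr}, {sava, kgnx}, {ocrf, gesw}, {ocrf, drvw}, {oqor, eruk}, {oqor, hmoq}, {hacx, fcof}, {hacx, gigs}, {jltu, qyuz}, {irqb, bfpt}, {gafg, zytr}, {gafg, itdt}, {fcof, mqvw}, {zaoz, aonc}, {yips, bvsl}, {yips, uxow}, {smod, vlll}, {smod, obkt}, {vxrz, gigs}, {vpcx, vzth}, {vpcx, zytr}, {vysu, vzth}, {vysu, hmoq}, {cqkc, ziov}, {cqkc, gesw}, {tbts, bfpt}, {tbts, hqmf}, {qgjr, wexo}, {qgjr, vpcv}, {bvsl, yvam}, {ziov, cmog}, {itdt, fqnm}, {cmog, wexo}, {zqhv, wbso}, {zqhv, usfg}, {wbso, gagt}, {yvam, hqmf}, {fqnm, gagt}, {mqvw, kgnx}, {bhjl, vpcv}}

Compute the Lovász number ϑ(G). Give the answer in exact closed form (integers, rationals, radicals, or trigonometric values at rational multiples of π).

N(bhjl) = {ijef, vpcv}, |N(bhjl)| = 2.
Vertex uxow has 2 neighbors: mdzr, yips.
Vertex vpcx has 2 neighbors: vzth, zytr.
N(kgnx) = {sava, mqvw}, |N(kgnx)| = 2.
deg(v) = 2 for all v (|V|=61); a single 61-cycle (edge-transitive).
The 31 distinct eigenvalues: [2.0, 1.9894, 1.9577, 1.9053, 1.8326, 1.7406, 1.6301, 1.5023, 1.3585, 1.2004, 1.0296, 0.8478, 0.6571, 0.4594, 0.2568, 0.0515, -0.1544, -0.3586, -0.559, -0.7535, -0.94, -1.1165, -1.2812, -1.4323, -1.5682, -1.6876, -1.789, -1.8714, -1.9341, -1.9762, -1.9973].
With N=61: ϑ(G) = 61·(-(-1)*2*cos(pi/61))/(2−(-2*cos(pi/61))) = 61*cos(pi/61)/(cos(pi/61) + 1).
= 30.4797665… (decimal).
Sandwich: α(G)=30 ≤ ϑ(G)=61*cos(pi/61)/(cos(pi/61) + 1) ≤ χ(Ḡ)=31 (both strict).

61*cos(pi/61)/(cos(pi/61) + 1)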